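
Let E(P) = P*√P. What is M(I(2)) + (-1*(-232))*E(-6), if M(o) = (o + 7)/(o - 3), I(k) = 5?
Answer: 6 - 1392*I*√6 ≈ 6.0 - 3409.7*I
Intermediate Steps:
E(P) = P^(3/2)
M(o) = (7 + o)/(-3 + o)
M(I(2)) + (-1*(-232))*E(-6) = (7 + 5)/(-3 + 5) + (-1*(-232))*(-6)^(3/2) = 12/2 + 232*(-6*I*√6) = (½)*12 - 1392*I*√6 = 6 - 1392*I*√6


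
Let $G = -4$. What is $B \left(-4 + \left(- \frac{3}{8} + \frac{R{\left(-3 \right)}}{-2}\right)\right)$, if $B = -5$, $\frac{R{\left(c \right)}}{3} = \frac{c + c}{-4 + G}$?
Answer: $\frac{55}{2} \approx 27.5$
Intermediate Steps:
$R{\left(c \right)} = - \frac{3 c}{4}$ ($R{\left(c \right)} = 3 \frac{c + c}{-4 - 4} = 3 \frac{2 c}{-8} = 3 \cdot 2 c \left(- \frac{1}{8}\right) = 3 \left(- \frac{c}{4}\right) = - \frac{3 c}{4}$)
$B \left(-4 + \left(- \frac{3}{8} + \frac{R{\left(-3 \right)}}{-2}\right)\right) = - 5 \left(-4 + \left(- \frac{3}{8} + \frac{\left(- \frac{3}{4}\right) \left(-3\right)}{-2}\right)\right) = - 5 \left(-4 + \left(\left(-3\right) \frac{1}{8} + \frac{9}{4} \left(- \frac{1}{2}\right)\right)\right) = - 5 \left(-4 - \frac{3}{2}\right) = \left(-5\right) \left(- \frac{11}{2}\right) = \frac{55}{2}$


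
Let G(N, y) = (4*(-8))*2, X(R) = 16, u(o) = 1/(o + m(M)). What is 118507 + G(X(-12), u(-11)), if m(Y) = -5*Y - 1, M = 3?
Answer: 118443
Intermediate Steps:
m(Y) = -1 - 5*Y
u(o) = 1/(-16 + o) (u(o) = 1/(o + (-1 - 5*3)) = 1/(o + (-1 - 15)) = 1/(o - 16) = 1/(-16 + o))
G(N, y) = -64 (G(N, y) = -32*2 = -64)
118507 + G(X(-12), u(-11)) = 118507 - 64 = 118443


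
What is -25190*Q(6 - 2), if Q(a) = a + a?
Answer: -201520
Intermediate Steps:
Q(a) = 2*a
-25190*Q(6 - 2) = -50380*(6 - 2) = -50380*4 = -25190*8 = -201520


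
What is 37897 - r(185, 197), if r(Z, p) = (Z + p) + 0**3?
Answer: 37515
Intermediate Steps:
r(Z, p) = Z + p (r(Z, p) = (Z + p) + 0 = Z + p)
37897 - r(185, 197) = 37897 - (185 + 197) = 37897 - 1*382 = 37897 - 382 = 37515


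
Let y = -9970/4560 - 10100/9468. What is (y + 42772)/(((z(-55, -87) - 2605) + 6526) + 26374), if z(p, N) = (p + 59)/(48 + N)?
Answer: 200037640595/141695051928 ≈ 1.4117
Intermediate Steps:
z(p, N) = (59 + p)/(48 + N)
y = -1170433/359784 (y = -9970*1/4560 - 10100*1/9468 = -997/456 - 2525/2367 = -1170433/359784 ≈ -3.2532)
(y + 42772)/(((z(-55, -87) - 2605) + 6526) + 26374) = (-1170433/359784 + 42772)/((((59 - 55)/(48 - 87) - 2605) + 6526) + 26374) = 15387510815/(359784*(((4/(-39) - 2605) + 6526) + 26374)) = 15387510815/(359784*(((-1/39*4 - 2605) + 6526) + 26374)) = 15387510815/(359784*(((-4/39 - 2605) + 6526) + 26374)) = 15387510815/(359784*((-101599/39 + 6526) + 26374)) = 15387510815/(359784*(152915/39 + 26374)) = 15387510815/(359784*(1181501/39)) = (15387510815/359784)*(39/1181501) = 200037640595/141695051928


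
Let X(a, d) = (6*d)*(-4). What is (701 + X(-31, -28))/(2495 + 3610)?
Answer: 1373/6105 ≈ 0.22490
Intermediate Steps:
X(a, d) = -24*d
(701 + X(-31, -28))/(2495 + 3610) = (701 - 24*(-28))/(2495 + 3610) = (701 + 672)/6105 = 1373*(1/6105) = 1373/6105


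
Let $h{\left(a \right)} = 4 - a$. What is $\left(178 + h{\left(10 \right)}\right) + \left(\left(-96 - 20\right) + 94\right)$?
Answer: $150$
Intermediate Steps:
$\left(178 + h{\left(10 \right)}\right) + \left(\left(-96 - 20\right) + 94\right) = \left(178 + \left(4 - 10\right)\right) + \left(\left(-96 - 20\right) + 94\right) = \left(178 + \left(4 - 10\right)\right) + \left(-116 + 94\right) = \left(178 - 6\right) - 22 = 172 - 22 = 150$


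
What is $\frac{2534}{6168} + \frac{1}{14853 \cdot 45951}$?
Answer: $\frac{288246810095}{701620488684} \approx 0.41083$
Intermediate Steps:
$\frac{2534}{6168} + \frac{1}{14853 \cdot 45951} = 2534 \cdot \frac{1}{6168} + \frac{1}{14853} \cdot \frac{1}{45951} = \frac{1267}{3084} + \frac{1}{682510203} = \frac{288246810095}{701620488684}$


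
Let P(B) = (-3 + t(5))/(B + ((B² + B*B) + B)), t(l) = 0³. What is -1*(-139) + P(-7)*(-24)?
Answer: 979/7 ≈ 139.86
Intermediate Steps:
t(l) = 0
P(B) = -3/(2*B + 2*B²) (P(B) = (-3 + 0)/(B + ((B² + B*B) + B)) = -3/(B + ((B² + B²) + B)) = -3/(B + (2*B² + B)) = -3/(B + (B + 2*B²)) = -3/(2*B + 2*B²))
-1*(-139) + P(-7)*(-24) = -1*(-139) - 3/2/(-7*(1 - 7))*(-24) = 139 - 3/2*(-⅐)/(-6)*(-24) = 139 - 3/2*(-⅐)*(-⅙)*(-24) = 139 - 1/28*(-24) = 139 + 6/7 = 979/7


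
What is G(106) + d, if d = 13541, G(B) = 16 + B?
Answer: 13663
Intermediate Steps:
G(106) + d = (16 + 106) + 13541 = 122 + 13541 = 13663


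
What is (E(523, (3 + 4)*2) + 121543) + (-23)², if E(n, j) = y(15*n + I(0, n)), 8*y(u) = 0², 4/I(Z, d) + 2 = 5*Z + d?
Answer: 122072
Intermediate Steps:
I(Z, d) = 4/(-2 + d + 5*Z) (I(Z, d) = 4/(-2 + (5*Z + d)) = 4/(-2 + (d + 5*Z)) = 4/(-2 + d + 5*Z))
y(u) = 0 (y(u) = (⅛)*0² = (⅛)*0 = 0)
E(n, j) = 0
(E(523, (3 + 4)*2) + 121543) + (-23)² = (0 + 121543) + (-23)² = 121543 + 529 = 122072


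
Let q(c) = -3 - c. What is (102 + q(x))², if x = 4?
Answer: 9025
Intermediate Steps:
(102 + q(x))² = (102 + (-3 - 1*4))² = (102 + (-3 - 4))² = (102 - 7)² = 95² = 9025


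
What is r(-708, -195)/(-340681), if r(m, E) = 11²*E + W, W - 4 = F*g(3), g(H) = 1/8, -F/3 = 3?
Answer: 188737/2725448 ≈ 0.069250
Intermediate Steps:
F = -9 (F = -3*3 = -9)
g(H) = ⅛
W = 23/8 (W = 4 - 9*⅛ = 4 - 9/8 = 23/8 ≈ 2.8750)
r(m, E) = 23/8 + 121*E (r(m, E) = 11²*E + 23/8 = 121*E + 23/8 = 23/8 + 121*E)
r(-708, -195)/(-340681) = (23/8 + 121*(-195))/(-340681) = (23/8 - 23595)*(-1/340681) = -188737/8*(-1/340681) = 188737/2725448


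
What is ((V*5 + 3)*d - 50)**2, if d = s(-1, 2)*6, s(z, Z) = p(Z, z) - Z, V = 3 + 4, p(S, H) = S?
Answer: 2500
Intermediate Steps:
V = 7
s(z, Z) = 0 (s(z, Z) = Z - Z = 0)
d = 0 (d = 0*6 = 0)
((V*5 + 3)*d - 50)**2 = ((7*5 + 3)*0 - 50)**2 = ((35 + 3)*0 - 50)**2 = (38*0 - 50)**2 = (0 - 50)**2 = (-50)**2 = 2500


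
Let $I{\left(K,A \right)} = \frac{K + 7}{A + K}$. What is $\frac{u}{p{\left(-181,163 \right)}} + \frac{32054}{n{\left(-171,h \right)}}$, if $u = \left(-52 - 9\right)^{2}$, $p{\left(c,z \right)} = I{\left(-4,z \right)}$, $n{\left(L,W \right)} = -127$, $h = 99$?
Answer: $\frac{25013997}{127} \approx 1.9696 \cdot 10^{5}$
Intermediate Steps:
$I{\left(K,A \right)} = \frac{7 + K}{A + K}$
$p{\left(c,z \right)} = \frac{3}{-4 + z}$ ($p{\left(c,z \right)} = \frac{7 - 4}{z - 4} = \frac{1}{-4 + z} 3 = \frac{3}{-4 + z}$)
$u = 3721$ ($u = \left(-61\right)^{2} = 3721$)
$\frac{u}{p{\left(-181,163 \right)}} + \frac{32054}{n{\left(-171,h \right)}} = \frac{3721}{3 \frac{1}{-4 + 163}} + \frac{32054}{-127} = \frac{3721}{3 \cdot \frac{1}{159}} + 32054 \left(- \frac{1}{127}\right) = \frac{3721}{3 \cdot \frac{1}{159}} - \frac{32054}{127} = 3721 \frac{1}{\frac{1}{53}} - \frac{32054}{127} = 3721 \cdot 53 - \frac{32054}{127} = 197213 - \frac{32054}{127} = \frac{25013997}{127}$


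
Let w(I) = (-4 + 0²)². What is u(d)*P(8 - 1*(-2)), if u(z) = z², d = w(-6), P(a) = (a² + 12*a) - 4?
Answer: 55296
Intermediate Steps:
w(I) = 16 (w(I) = (-4 + 0)² = (-4)² = 16)
P(a) = -4 + a² + 12*a
d = 16
u(d)*P(8 - 1*(-2)) = 16²*(-4 + (8 - 1*(-2))² + 12*(8 - 1*(-2))) = 256*(-4 + (8 + 2)² + 12*(8 + 2)) = 256*(-4 + 10² + 12*10) = 256*(-4 + 100 + 120) = 256*216 = 55296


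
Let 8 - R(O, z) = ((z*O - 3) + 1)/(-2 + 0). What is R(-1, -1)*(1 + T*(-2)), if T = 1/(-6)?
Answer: 10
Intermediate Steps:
T = -⅙ ≈ -0.16667
R(O, z) = 7 + O*z/2 (R(O, z) = 8 - ((z*O - 3) + 1)/(-2 + 0) = 8 - ((O*z - 3) + 1)/(-2) = 8 - ((-3 + O*z) + 1)*(-1)/2 = 8 - (-2 + O*z)*(-1)/2 = 8 - (1 - O*z/2) = 8 + (-1 + O*z/2) = 7 + O*z/2)
R(-1, -1)*(1 + T*(-2)) = (7 + (½)*(-1)*(-1))*(1 - ⅙*(-2)) = (7 + ½)*(1 + ⅓) = (15/2)*(4/3) = 10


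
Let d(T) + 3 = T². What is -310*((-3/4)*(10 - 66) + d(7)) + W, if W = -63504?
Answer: -90784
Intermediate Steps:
d(T) = -3 + T²
-310*((-3/4)*(10 - 66) + d(7)) + W = -310*((-3/4)*(10 - 66) + (-3 + 7²)) - 63504 = -310*(-3*¼*(-56) + (-3 + 49)) - 63504 = -310*(-¾*(-56) + 46) - 63504 = -310*(42 + 46) - 63504 = -310*88 - 63504 = -27280 - 63504 = -90784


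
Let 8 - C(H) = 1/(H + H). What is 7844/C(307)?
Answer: 4816216/4911 ≈ 980.70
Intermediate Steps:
C(H) = 8 - 1/(2*H) (C(H) = 8 - 1/(H + H) = 8 - 1/(2*H))
7844/C(307) = 7844/(8 - ½/307) = 7844/(8 - ½*1/307) = 7844/(8 - 1/614) = 7844/(4911/614) = 7844*(614/4911) = 4816216/4911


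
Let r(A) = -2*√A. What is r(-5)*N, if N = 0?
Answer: 0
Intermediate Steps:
r(-5)*N = -2*I*√5*0 = 0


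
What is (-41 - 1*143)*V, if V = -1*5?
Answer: 920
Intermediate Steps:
V = -5
(-41 - 1*143)*V = (-41 - 1*143)*(-5) = (-41 - 143)*(-5) = -184*(-5) = 920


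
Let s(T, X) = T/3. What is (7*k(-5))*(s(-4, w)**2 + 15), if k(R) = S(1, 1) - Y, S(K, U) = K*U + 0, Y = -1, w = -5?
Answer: 2114/9 ≈ 234.89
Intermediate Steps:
s(T, X) = T/3 (s(T, X) = T*(1/3) = T/3)
S(K, U) = K*U
k(R) = 2 (k(R) = 1*1 - 1*(-1) = 1 + 1 = 2)
(7*k(-5))*(s(-4, w)**2 + 15) = (7*2)*(((1/3)*(-4))**2 + 15) = 14*((-4/3)**2 + 15) = 14*(16/9 + 15) = 14*(151/9) = 2114/9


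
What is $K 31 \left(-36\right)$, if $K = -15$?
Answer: $16740$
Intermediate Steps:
$K 31 \left(-36\right) = \left(-15\right) 31 \left(-36\right) = \left(-465\right) \left(-36\right) = 16740$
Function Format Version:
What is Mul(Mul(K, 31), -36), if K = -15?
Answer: 16740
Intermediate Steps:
Mul(Mul(K, 31), -36) = Mul(Mul(-15, 31), -36) = Mul(-465, -36) = 16740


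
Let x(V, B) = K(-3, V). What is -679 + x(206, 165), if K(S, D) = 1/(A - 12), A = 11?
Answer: -680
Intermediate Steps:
K(S, D) = -1 (K(S, D) = 1/(11 - 12) = 1/(-1) = -1)
x(V, B) = -1
-679 + x(206, 165) = -679 - 1 = -680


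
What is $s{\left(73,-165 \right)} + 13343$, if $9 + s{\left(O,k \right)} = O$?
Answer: $13407$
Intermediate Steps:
$s{\left(O,k \right)} = -9 + O$
$s{\left(73,-165 \right)} + 13343 = \left(-9 + 73\right) + 13343 = 64 + 13343 = 13407$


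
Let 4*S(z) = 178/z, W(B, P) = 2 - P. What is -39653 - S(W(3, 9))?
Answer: -555053/14 ≈ -39647.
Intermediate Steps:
S(z) = 89/(2*z) (S(z) = (178/z)/4 = 89/(2*z))
-39653 - S(W(3, 9)) = -39653 - 89/(2*(2 - 1*9)) = -39653 - 89/(2*(2 - 9)) = -39653 - 89/(2*(-7)) = -39653 - 89*(-1)/(2*7) = -39653 - 1*(-89/14) = -39653 + 89/14 = -555053/14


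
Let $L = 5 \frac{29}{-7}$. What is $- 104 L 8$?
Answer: $\frac{120640}{7} \approx 17234.0$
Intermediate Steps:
$L = - \frac{145}{7}$ ($L = 5 \cdot 29 \left(- \frac{1}{7}\right) = 5 \left(- \frac{29}{7}\right) = - \frac{145}{7} \approx -20.714$)
$- 104 L 8 = \left(-104\right) \left(- \frac{145}{7}\right) 8 = \frac{15080}{7} \cdot 8 = \frac{120640}{7}$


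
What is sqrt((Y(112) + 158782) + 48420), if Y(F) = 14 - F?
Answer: 16*sqrt(809) ≈ 455.09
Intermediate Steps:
sqrt((Y(112) + 158782) + 48420) = sqrt(((14 - 1*112) + 158782) + 48420) = sqrt(((14 - 112) + 158782) + 48420) = sqrt((-98 + 158782) + 48420) = sqrt(158684 + 48420) = sqrt(207104) = 16*sqrt(809)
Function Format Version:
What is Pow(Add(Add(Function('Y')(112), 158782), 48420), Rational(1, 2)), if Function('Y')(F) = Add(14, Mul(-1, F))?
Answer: Mul(16, Pow(809, Rational(1, 2))) ≈ 455.09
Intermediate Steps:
Pow(Add(Add(Function('Y')(112), 158782), 48420), Rational(1, 2)) = Pow(Add(Add(Add(14, Mul(-1, 112)), 158782), 48420), Rational(1, 2)) = Pow(Add(Add(Add(14, -112), 158782), 48420), Rational(1, 2)) = Pow(Add(Add(-98, 158782), 48420), Rational(1, 2)) = Pow(Add(158684, 48420), Rational(1, 2)) = Pow(207104, Rational(1, 2)) = Mul(16, Pow(809, Rational(1, 2)))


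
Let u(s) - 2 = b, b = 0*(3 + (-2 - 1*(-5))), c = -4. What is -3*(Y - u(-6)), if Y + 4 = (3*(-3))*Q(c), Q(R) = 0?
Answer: 18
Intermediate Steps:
b = 0 (b = 0*(3 + (-2 + 5)) = 0*(3 + 3) = 0*6 = 0)
u(s) = 2 (u(s) = 2 + 0 = 2)
Y = -4 (Y = -4 + (3*(-3))*0 = -4 - 9*0 = -4 + 0 = -4)
-3*(Y - u(-6)) = -3*(-4 - 1*2) = -3*(-4 - 2) = -3*(-6) = 18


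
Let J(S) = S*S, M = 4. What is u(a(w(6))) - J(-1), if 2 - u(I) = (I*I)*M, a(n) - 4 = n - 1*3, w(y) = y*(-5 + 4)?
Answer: -99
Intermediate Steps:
w(y) = -y (w(y) = y*(-1) = -y)
a(n) = 1 + n (a(n) = 4 + (n - 1*3) = 4 + (n - 3) = 4 + (-3 + n) = 1 + n)
u(I) = 2 - 4*I**2 (u(I) = 2 - I*I*4 = 2 - I**2*4 = 2 - 4*I**2)
J(S) = S**2
u(a(w(6))) - J(-1) = (2 - 4*(1 - 1*6)**2) - 1*(-1)**2 = (2 - 4*(1 - 6)**2) - 1*1 = (2 - 4*(-5)**2) - 1 = (2 - 4*25) - 1 = (2 - 100) - 1 = -98 - 1 = -99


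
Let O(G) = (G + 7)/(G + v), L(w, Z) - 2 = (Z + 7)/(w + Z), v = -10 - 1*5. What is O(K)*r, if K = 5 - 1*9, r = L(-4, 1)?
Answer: 2/19 ≈ 0.10526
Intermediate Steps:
v = -15 (v = -10 - 5 = -15)
L(w, Z) = 2 + (7 + Z)/(Z + w) (L(w, Z) = 2 + (Z + 7)/(w + Z) = 2 + (7 + Z)/(Z + w))
r = -2/3 (r = (7 + 2*(-4) + 3*1)/(1 - 4) = (7 - 8 + 3)/(-3) = -1/3*2 = -2/3 ≈ -0.66667)
K = -4 (K = 5 - 9 = -4)
O(G) = (7 + G)/(-15 + G) (O(G) = (G + 7)/(G - 15) = (7 + G)/(-15 + G))
O(K)*r = ((7 - 4)/(-15 - 4))*(-2/3) = (3/(-19))*(-2/3) = -1/19*3*(-2/3) = -3/19*(-2/3) = 2/19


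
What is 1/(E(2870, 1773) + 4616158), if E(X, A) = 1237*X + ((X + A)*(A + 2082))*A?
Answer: 1/31742676693 ≈ 3.1503e-11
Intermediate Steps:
E(X, A) = 1237*X + A*(2082 + A)*(A + X) (E(X, A) = 1237*X + ((A + X)*(2082 + A))*A = 1237*X + ((2082 + A)*(A + X))*A = 1237*X + A*(2082 + A)*(A + X))
1/(E(2870, 1773) + 4616158) = 1/((1773³ + 1237*2870 + 2082*1773² + 2870*1773² + 2082*1773*2870) + 4616158) = 1/((5573476917 + 3550190 + 2082*3143529 + 2870*3143529 + 10594277820) + 4616158) = 1/((5573476917 + 3550190 + 6544827378 + 9021928230 + 10594277820) + 4616158) = 1/(31738060535 + 4616158) = 1/31742676693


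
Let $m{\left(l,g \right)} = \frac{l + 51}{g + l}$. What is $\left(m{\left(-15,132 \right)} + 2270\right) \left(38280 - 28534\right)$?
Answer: $\frac{287643444}{13} \approx 2.2126 \cdot 10^{7}$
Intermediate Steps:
$m{\left(l,g \right)} = \frac{51 + l}{g + l}$
$\left(m{\left(-15,132 \right)} + 2270\right) \left(38280 - 28534\right) = \left(\frac{51 - 15}{132 - 15} + 2270\right) \left(38280 - 28534\right) = \left(\frac{1}{117} \cdot 36 + 2270\right) 9746 = \left(\frac{4}{13} + 2270\right) 9746 = \frac{29514}{13} \cdot 9746 = \frac{287643444}{13}$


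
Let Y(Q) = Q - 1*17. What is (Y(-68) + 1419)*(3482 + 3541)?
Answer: 9368682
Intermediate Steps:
Y(Q) = -17 + Q (Y(Q) = Q - 17 = -17 + Q)
(Y(-68) + 1419)*(3482 + 3541) = ((-17 - 68) + 1419)*(3482 + 3541) = (-85 + 1419)*7023 = 1334*7023 = 9368682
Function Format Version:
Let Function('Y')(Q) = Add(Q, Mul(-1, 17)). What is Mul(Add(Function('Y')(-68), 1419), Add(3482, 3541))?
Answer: 9368682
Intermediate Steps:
Function('Y')(Q) = Add(-17, Q) (Function('Y')(Q) = Add(Q, -17) = Add(-17, Q))
Mul(Add(Function('Y')(-68), 1419), Add(3482, 3541)) = Mul(Add(Add(-17, -68), 1419), Add(3482, 3541)) = Mul(Add(-85, 1419), 7023) = Mul(1334, 7023) = 9368682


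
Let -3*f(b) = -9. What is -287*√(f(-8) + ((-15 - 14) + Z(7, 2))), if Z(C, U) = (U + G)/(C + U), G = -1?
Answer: -287*I*√233/3 ≈ -1460.3*I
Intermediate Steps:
f(b) = 3 (f(b) = -⅓*(-9) = 3)
Z(C, U) = (-1 + U)/(C + U) (Z(C, U) = (U - 1)/(C + U) = (-1 + U)/(C + U))
-287*√(f(-8) + ((-15 - 14) + Z(7, 2))) = -287*√(3 + ((-15 - 14) + (-1 + 2)/(7 + 2))) = -287*√(3 + (-29 + 1/9)) = -287*√(3 + (-29 + (⅑)*1)) = -287*√(3 + (-29 + ⅑)) = -287*√(3 - 260/9) = -287*I*√233/3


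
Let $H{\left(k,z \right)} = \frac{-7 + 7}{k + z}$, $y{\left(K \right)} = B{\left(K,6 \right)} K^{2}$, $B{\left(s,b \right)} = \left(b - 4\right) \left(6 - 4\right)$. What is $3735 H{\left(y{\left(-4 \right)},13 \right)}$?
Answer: $0$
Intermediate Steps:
$B{\left(s,b \right)} = -8 + 2 b$ ($B{\left(s,b \right)} = \left(-4 + b\right) 2 = -8 + 2 b$)
$y{\left(K \right)} = 4 K^{2}$ ($y{\left(K \right)} = \left(-8 + 2 \cdot 6\right) K^{2} = \left(-8 + 12\right) K^{2} = 4 K^{2}$)
$H{\left(k,z \right)} = 0$ ($H{\left(k,z \right)} = \frac{0}{k + z} = 0$)
$3735 H{\left(y{\left(-4 \right)},13 \right)} = 3735 \cdot 0 = 0$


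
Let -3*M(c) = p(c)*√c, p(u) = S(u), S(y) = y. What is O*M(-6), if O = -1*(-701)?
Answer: 1402*I*√6 ≈ 3434.2*I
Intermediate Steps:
p(u) = u
O = 701
M(c) = -c^(3/2)/3 (M(c) = -c*√c/3 = -c^(3/2)/3)
O*M(-6) = 701*(-(-2)*I*√6) = 701*(2*I*√6) = 1402*I*√6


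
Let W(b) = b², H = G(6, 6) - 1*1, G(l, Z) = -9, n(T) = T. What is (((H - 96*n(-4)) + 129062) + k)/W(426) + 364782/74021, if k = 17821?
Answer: 77099288629/13433034996 ≈ 5.7395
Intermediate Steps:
H = -10 (H = -9 - 1*1 = -9 - 1 = -10)
(((H - 96*n(-4)) + 129062) + k)/W(426) + 364782/74021 = (((-10 - 96*(-4)) + 129062) + 17821)/(426²) + 364782/74021 = (((-10 + 384) + 129062) + 17821)/181476 + 364782*(1/74021) = ((374 + 129062) + 17821)*(1/181476) + 364782/74021 = (129436 + 17821)*(1/181476) + 364782/74021 = 147257*(1/181476) + 364782/74021 = 147257/181476 + 364782/74021 = 77099288629/13433034996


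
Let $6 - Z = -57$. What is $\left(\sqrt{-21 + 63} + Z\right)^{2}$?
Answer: $\left(63 + \sqrt{42}\right)^{2} \approx 4827.6$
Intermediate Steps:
$Z = 63$ ($Z = 6 - -57 = 6 + 57 = 63$)
$\left(\sqrt{-21 + 63} + Z\right)^{2} = \left(\sqrt{-21 + 63} + 63\right)^{2} = \left(\sqrt{42} + 63\right)^{2} = \left(63 + \sqrt{42}\right)^{2}$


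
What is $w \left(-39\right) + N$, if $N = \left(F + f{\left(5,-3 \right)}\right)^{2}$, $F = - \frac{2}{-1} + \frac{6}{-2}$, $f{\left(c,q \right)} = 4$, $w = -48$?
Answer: $1881$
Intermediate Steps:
$F = -1$ ($F = \left(-2\right) \left(-1\right) + 6 \left(- \frac{1}{2}\right) = 2 - 3 = -1$)
$N = 9$ ($N = \left(-1 + 4\right)^{2} = 3^{2} = 9$)
$w \left(-39\right) + N = \left(-48\right) \left(-39\right) + 9 = 1872 + 9 = 1881$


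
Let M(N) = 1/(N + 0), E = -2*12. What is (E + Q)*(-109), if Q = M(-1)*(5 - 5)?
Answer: 2616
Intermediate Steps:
E = -24
M(N) = 1/N
Q = 0 (Q = (5 - 5)/(-1) = -1*0 = 0)
(E + Q)*(-109) = (-24 + 0)*(-109) = -24*(-109) = 2616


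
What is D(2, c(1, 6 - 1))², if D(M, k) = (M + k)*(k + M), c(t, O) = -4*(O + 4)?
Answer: 1336336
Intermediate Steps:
c(t, O) = -16 - 4*O (c(t, O) = -4*(4 + O) = -16 - 4*O)
D(M, k) = (M + k)² (D(M, k) = (M + k)*(M + k) = (M + k)²)
D(2, c(1, 6 - 1))² = ((2 + (-16 - 4*(6 - 1)))²)² = ((2 + (-16 - 4*5))²)² = ((2 + (-16 - 20))²)² = ((2 - 36)²)² = ((-34)²)² = 1156² = 1336336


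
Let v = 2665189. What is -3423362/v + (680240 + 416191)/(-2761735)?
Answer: -12376614493529/7360545742915 ≈ -1.6815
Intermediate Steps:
-3423362/v + (680240 + 416191)/(-2761735) = -3423362/2665189 + (680240 + 416191)/(-2761735) = -3423362*1/2665189 + 1096431*(-1/2761735) = -3423362/2665189 - 1096431/2761735 = -12376614493529/7360545742915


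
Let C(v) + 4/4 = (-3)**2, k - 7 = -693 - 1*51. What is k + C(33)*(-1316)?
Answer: -11265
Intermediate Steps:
k = -737 (k = 7 + (-693 - 1*51) = 7 + (-693 - 51) = 7 - 744 = -737)
C(v) = 8 (C(v) = -1 + (-3)**2 = -1 + 9 = 8)
k + C(33)*(-1316) = -737 + 8*(-1316) = -737 - 10528 = -11265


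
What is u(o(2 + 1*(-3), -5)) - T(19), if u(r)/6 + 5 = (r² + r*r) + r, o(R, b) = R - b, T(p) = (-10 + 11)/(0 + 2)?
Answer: 371/2 ≈ 185.50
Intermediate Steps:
T(p) = ½ (T(p) = 1/2 = 1*(½) = ½)
u(r) = -30 + 6*r + 12*r² (u(r) = -30 + 6*((r² + r*r) + r) = -30 + 6*((r² + r²) + r) = -30 + 6*(2*r² + r) = -30 + 6*(r + 2*r²) = -30 + (6*r + 12*r²) = -30 + 6*r + 12*r²)
u(o(2 + 1*(-3), -5)) - T(19) = (-30 + 6*((2 + 1*(-3)) - 1*(-5)) + 12*((2 + 1*(-3)) - 1*(-5))²) - 1*½ = (-30 + 6*((2 - 3) + 5) + 12*((2 - 3) + 5)²) - ½ = (-30 + 6*(-1 + 5) + 12*(-1 + 5)²) - ½ = (-30 + 6*4 + 12*4²) - ½ = (-30 + 24 + 12*16) - ½ = (-30 + 24 + 192) - ½ = 186 - ½ = 371/2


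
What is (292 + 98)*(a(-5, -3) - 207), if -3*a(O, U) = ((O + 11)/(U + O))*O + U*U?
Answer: -164775/2 ≈ -82388.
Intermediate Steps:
a(O, U) = -U²/3 - O*(11 + O)/(3*(O + U)) (a(O, U) = -(((O + 11)/(U + O))*O + U*U)/3 = -(((11 + O)/(O + U))*O + U²)/3 = -(O*(11 + O)/(O + U) + U²)/3 = -(U² + O*(11 + O)/(O + U))/3 = -U²/3 - O*(11 + O)/(3*(O + U)))
(292 + 98)*(a(-5, -3) - 207) = (292 + 98)*((-1*(-5)² - 1*(-3)³ - 11*(-5) - 1*(-5)*(-3)²)/(3*(-5 - 3)) - 207) = 390*((⅓)*(-1*25 - 1*(-27) + 55 - 1*(-5)*9)/(-8) - 207) = 390*((⅓)*(-⅛)*(-25 + 27 + 55 + 45) - 207) = 390*((⅓)*(-⅛)*102 - 207) = 390*(-17/4 - 207) = 390*(-845/4) = -164775/2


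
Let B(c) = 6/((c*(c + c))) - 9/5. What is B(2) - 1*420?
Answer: -8421/20 ≈ -421.05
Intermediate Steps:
B(c) = -9/5 + 3/c**2 (B(c) = 6/((c*(2*c))) - 9*1/5 = 6/((2*c**2)) - 9/5 = 6*(1/(2*c**2)) - 9/5 = 3/c**2 - 9/5 = -9/5 + 3/c**2)
B(2) - 1*420 = (-9/5 + 3/2**2) - 1*420 = (-9/5 + 3*(1/4)) - 420 = (-9/5 + 3/4) - 420 = -21/20 - 420 = -8421/20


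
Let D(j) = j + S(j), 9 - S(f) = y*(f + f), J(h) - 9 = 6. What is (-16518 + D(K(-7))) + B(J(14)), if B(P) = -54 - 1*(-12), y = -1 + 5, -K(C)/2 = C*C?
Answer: -15865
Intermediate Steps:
J(h) = 15 (J(h) = 9 + 6 = 15)
K(C) = -2*C² (K(C) = -2*C*C = -2*C²)
y = 4
S(f) = 9 - 8*f (S(f) = 9 - 4*(f + f) = 9 - 4*2*f = 9 - 8*f)
D(j) = 9 - 7*j (D(j) = j + (9 - 8*j) = 9 - 7*j)
B(P) = -42 (B(P) = -54 + 12 = -42)
(-16518 + D(K(-7))) + B(J(14)) = (-16518 + (9 - (-14)*(-7)²)) - 42 = (-16518 + (9 - (-14)*49)) - 42 = (-16518 + (9 - 7*(-98))) - 42 = (-16518 + (9 + 686)) - 42 = (-16518 + 695) - 42 = -15823 - 42 = -15865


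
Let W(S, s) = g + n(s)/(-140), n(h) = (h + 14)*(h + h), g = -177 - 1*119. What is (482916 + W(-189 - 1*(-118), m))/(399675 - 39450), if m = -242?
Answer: 16864112/12607875 ≈ 1.3376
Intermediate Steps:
g = -296 (g = -177 - 119 = -296)
n(h) = 2*h*(14 + h) (n(h) = (14 + h)*(2*h) = 2*h*(14 + h))
W(S, s) = -296 - s*(14 + s)/70 (W(S, s) = -296 + (2*s*(14 + s))/(-140) = -296 + (2*s*(14 + s))*(-1/140) = -296 - s*(14 + s)/70)
(482916 + W(-189 - 1*(-118), m))/(399675 - 39450) = (482916 + (-296 - 1/70*(-242)*(14 - 242)))/(399675 - 39450) = (482916 + (-296 - 1/70*(-242)*(-228)))/360225 = (482916 + (-296 - 27588/35))*(1/360225) = (482916 - 37948/35)*(1/360225) = (16864112/35)*(1/360225) = 16864112/12607875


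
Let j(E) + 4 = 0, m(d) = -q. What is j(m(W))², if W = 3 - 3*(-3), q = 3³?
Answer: 16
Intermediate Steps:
q = 27
W = 12 (W = 3 + 9 = 12)
m(d) = -27 (m(d) = -1*27 = -27)
j(E) = -4 (j(E) = -4 + 0 = -4)
j(m(W))² = (-4)² = 16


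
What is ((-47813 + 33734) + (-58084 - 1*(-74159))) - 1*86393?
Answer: -84397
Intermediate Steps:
((-47813 + 33734) + (-58084 - 1*(-74159))) - 1*86393 = (-14079 + (-58084 + 74159)) - 86393 = (-14079 + 16075) - 86393 = 1996 - 86393 = -84397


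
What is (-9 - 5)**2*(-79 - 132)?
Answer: -41356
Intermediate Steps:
(-9 - 5)**2*(-79 - 132) = (-14)**2*(-211) = 196*(-211) = -41356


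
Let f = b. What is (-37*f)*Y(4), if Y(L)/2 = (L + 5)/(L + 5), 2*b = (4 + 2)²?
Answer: -1332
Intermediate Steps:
b = 18 (b = (4 + 2)²/2 = (½)*6² = (½)*36 = 18)
Y(L) = 2 (Y(L) = 2*((L + 5)/(L + 5)) = 2*((5 + L)/(5 + L)) = 2*1 = 2)
f = 18
(-37*f)*Y(4) = -37*18*2 = -666*2 = -1332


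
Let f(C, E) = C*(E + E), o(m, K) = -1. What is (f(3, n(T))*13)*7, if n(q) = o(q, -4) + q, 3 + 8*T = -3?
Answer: -1911/2 ≈ -955.50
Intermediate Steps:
T = -¾ (T = -3/8 + (⅛)*(-3) = -3/8 - 3/8 = -¾ ≈ -0.75000)
n(q) = -1 + q
f(C, E) = 2*C*E (f(C, E) = C*(2*E) = 2*C*E)
(f(3, n(T))*13)*7 = ((2*3*(-1 - ¾))*13)*7 = ((2*3*(-7/4))*13)*7 = -21/2*13*7 = -273/2*7 = -1911/2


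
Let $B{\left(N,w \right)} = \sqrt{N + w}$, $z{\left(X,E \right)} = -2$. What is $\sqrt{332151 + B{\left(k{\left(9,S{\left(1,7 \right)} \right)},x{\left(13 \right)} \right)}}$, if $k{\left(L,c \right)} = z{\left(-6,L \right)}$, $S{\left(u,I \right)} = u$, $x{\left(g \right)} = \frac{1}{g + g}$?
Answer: $\frac{\sqrt{224534076 + 26 i \sqrt{1326}}}{26} \approx 576.33 + 0.0012151 i$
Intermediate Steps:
$x{\left(g \right)} = \frac{1}{2 g}$
$k{\left(L,c \right)} = -2$
$\sqrt{332151 + B{\left(k{\left(9,S{\left(1,7 \right)} \right)},x{\left(13 \right)} \right)}} = \sqrt{332151 + \sqrt{-2 + \frac{1}{2 \cdot 13}}} = \sqrt{332151 + \sqrt{-2 + \frac{1}{2} \cdot \frac{1}{13}}} = \sqrt{332151 + \sqrt{-2 + \frac{1}{26}}} = \sqrt{332151 + \sqrt{- \frac{51}{26}}} = \sqrt{332151 + \frac{i \sqrt{1326}}{26}}$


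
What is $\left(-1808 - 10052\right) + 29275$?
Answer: $17415$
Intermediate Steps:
$\left(-1808 - 10052\right) + 29275 = -11860 + 29275 = 17415$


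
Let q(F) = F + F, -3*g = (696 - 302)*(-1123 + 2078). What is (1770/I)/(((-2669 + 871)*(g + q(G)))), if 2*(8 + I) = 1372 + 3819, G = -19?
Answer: 59/19456229920 ≈ 3.0324e-9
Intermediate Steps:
g = -376270/3 (g = -(696 - 302)*(-1123 + 2078)/3 = -394*955/3 = -1/3*376270 = -376270/3 ≈ -1.2542e+5)
q(F) = 2*F
I = 5175/2 (I = -8 + (1372 + 3819)/2 = -8 + (1/2)*5191 = -8 + 5191/2 = 5175/2 ≈ 2587.5)
(1770/I)/(((-2669 + 871)*(g + q(G)))) = (1770/(5175/2))/(((-2669 + 871)*(-376270/3 + 2*(-19)))) = (1770*(2/5175))/((-1798*(-376270/3 - 38))) = 236/(345*((-1798*(-376384/3)))) = 236/(345*(676738432/3)) = (236/345)*(3/676738432) = 59/19456229920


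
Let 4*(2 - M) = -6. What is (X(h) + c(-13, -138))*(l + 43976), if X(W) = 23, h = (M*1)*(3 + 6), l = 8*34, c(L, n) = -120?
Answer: -4292056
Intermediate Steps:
M = 7/2 (M = 2 - 1/4*(-6) = 2 + 3/2 = 7/2 ≈ 3.5000)
l = 272
h = 63/2 (h = ((7/2)*1)*(3 + 6) = (7/2)*9 = 63/2 ≈ 31.500)
(X(h) + c(-13, -138))*(l + 43976) = (23 - 120)*(272 + 43976) = -97*44248 = -4292056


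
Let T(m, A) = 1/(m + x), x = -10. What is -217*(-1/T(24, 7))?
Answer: 3038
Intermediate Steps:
T(m, A) = 1/(-10 + m) (T(m, A) = 1/(m - 10) = 1/(-10 + m))
-217*(-1/T(24, 7)) = -217/((-1/(-10 + 24))) = -217/((-1/14)) = -217/((-1*1/14)) = -217/(-1/14) = -217*(-14) = 3038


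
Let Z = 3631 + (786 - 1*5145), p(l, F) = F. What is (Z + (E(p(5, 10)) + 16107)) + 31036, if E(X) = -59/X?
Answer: 464091/10 ≈ 46409.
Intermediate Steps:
Z = -728 (Z = 3631 + (786 - 5145) = 3631 - 4359 = -728)
(Z + (E(p(5, 10)) + 16107)) + 31036 = (-728 + (-59/10 + 16107)) + 31036 = (-728 + 161011/10) + 31036 = 153731/10 + 31036 = 464091/10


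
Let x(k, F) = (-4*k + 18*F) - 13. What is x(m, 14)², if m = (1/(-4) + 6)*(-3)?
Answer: 94864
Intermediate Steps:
m = -69/4 (m = (-¼ + 6)*(-3) = (23/4)*(-3) = -69/4 ≈ -17.250)
x(k, F) = -13 - 4*k + 18*F
x(m, 14)² = (-13 - 4*(-69/4) + 18*14)² = (-13 + 69 + 252)² = 308² = 94864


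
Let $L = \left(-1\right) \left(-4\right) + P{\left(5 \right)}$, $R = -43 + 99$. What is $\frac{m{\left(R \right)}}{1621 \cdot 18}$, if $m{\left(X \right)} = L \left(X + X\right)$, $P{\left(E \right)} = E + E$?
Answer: $\frac{784}{14589} \approx 0.053739$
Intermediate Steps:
$R = 56$
$P{\left(E \right)} = 2 E$
$L = 14$ ($L = \left(-1\right) \left(-4\right) + 2 \cdot 5 = 4 + 10 = 14$)
$m{\left(X \right)} = 28 X$ ($m{\left(X \right)} = 14 \left(X + X\right) = 14 \cdot 2 X = 28 X$)
$\frac{m{\left(R \right)}}{1621 \cdot 18} = \frac{28 \cdot 56}{1621 \cdot 18} = \frac{1568}{29178} = 1568 \cdot \frac{1}{29178} = \frac{784}{14589}$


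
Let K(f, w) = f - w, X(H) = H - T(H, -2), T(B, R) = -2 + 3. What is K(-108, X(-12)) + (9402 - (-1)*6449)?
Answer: 15756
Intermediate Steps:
T(B, R) = 1
X(H) = -1 + H (X(H) = H - 1*1 = H - 1 = -1 + H)
K(-108, X(-12)) + (9402 - (-1)*6449) = (-108 - (-1 - 12)) + (9402 - (-1)*6449) = (-108 - 1*(-13)) + (9402 - 1*(-6449)) = (-108 + 13) + (9402 + 6449) = -95 + 15851 = 15756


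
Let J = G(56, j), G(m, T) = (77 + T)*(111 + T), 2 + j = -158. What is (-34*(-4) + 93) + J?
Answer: 4296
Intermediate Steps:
j = -160 (j = -2 - 158 = -160)
J = 4067 (J = 8547 + (-160)² + 188*(-160) = 8547 + 25600 - 30080 = 4067)
(-34*(-4) + 93) + J = (-34*(-4) + 93) + 4067 = (136 + 93) + 4067 = 229 + 4067 = 4296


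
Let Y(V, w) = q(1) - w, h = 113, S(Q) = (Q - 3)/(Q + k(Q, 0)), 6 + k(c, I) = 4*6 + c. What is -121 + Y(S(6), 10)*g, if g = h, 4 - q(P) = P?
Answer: -912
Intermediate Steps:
q(P) = 4 - P
k(c, I) = 18 + c (k(c, I) = -6 + (4*6 + c) = -6 + (24 + c) = 18 + c)
S(Q) = (-3 + Q)/(18 + 2*Q) (S(Q) = (Q - 3)/(Q + (18 + Q)) = (-3 + Q)/(18 + 2*Q))
g = 113
Y(V, w) = 3 - w (Y(V, w) = (4 - 1*1) - w = (4 - 1) - w = 3 - w)
-121 + Y(S(6), 10)*g = -121 + (3 - 1*10)*113 = -121 + (3 - 10)*113 = -121 - 7*113 = -121 - 791 = -912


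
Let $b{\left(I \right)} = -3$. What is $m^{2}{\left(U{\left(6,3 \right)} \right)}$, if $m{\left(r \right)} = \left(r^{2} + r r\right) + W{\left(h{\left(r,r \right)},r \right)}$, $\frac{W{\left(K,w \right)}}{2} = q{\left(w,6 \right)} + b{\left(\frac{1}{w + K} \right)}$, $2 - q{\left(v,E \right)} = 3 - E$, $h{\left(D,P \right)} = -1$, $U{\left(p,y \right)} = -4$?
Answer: $1296$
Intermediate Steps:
$q{\left(v,E \right)} = -1 + E$ ($q{\left(v,E \right)} = 2 - \left(3 - E\right) = 2 + \left(-3 + E\right) = -1 + E$)
$W{\left(K,w \right)} = 4$ ($W{\left(K,w \right)} = 2 \left(\left(-1 + 6\right) - 3\right) = 2 \left(5 - 3\right) = 2 \cdot 2 = 4$)
$m{\left(r \right)} = 4 + 2 r^{2}$ ($m{\left(r \right)} = \left(r^{2} + r r\right) + 4 = \left(r^{2} + r^{2}\right) + 4 = 2 r^{2} + 4 = 4 + 2 r^{2}$)
$m^{2}{\left(U{\left(6,3 \right)} \right)} = \left(4 + 2 \left(-4\right)^{2}\right)^{2} = \left(4 + 2 \cdot 16\right)^{2} = \left(4 + 32\right)^{2} = 36^{2} = 1296$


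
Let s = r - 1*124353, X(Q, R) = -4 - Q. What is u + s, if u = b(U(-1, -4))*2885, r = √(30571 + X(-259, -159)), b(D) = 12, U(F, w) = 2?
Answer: -89733 + √30826 ≈ -89557.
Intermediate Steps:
r = √30826 (r = √(30571 + (-4 - 1*(-259))) = √(30571 + (-4 + 259)) = √(30571 + 255) = √30826 ≈ 175.57)
s = -124353 + √30826 (s = √30826 - 1*124353 = √30826 - 124353 = -124353 + √30826 ≈ -1.2418e+5)
u = 34620 (u = 12*2885 = 34620)
u + s = 34620 + (-124353 + √30826) = -89733 + √30826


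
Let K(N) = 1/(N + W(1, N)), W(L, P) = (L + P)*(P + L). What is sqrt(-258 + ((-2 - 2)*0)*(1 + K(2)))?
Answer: I*sqrt(258) ≈ 16.062*I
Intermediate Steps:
W(L, P) = (L + P)**2 (W(L, P) = (L + P)*(L + P) = (L + P)**2)
K(N) = 1/(N + (1 + N)**2)
sqrt(-258 + ((-2 - 2)*0)*(1 + K(2))) = sqrt(-258 + ((-2 - 2)*0)*(1 + 1/(2 + (1 + 2)**2))) = sqrt(-258 + (-4*0)*(1 + 1/(2 + 3**2))) = sqrt(-258 + 0*(1 + 1/(2 + 9))) = sqrt(-258 + 0*(1 + 1/11)) = sqrt(-258 + 0*(12/11)) = sqrt(-258 + 0) = sqrt(-258) = I*sqrt(258)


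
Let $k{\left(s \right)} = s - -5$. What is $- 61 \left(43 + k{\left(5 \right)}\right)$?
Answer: $-3233$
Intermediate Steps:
$k{\left(s \right)} = 5 + s$ ($k{\left(s \right)} = s + 5 = 5 + s$)
$- 61 \left(43 + k{\left(5 \right)}\right) = - 61 \left(43 + \left(5 + 5\right)\right) = - 61 \left(43 + 10\right) = \left(-61\right) 53 = -3233$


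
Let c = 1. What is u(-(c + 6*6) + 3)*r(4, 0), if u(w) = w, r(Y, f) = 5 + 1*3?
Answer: -272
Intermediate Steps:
r(Y, f) = 8 (r(Y, f) = 5 + 3 = 8)
u(-(c + 6*6) + 3)*r(4, 0) = (-(1 + 6*6) + 3)*8 = (-(1 + 36) + 3)*8 = (-1*37 + 3)*8 = (-37 + 3)*8 = -34*8 = -272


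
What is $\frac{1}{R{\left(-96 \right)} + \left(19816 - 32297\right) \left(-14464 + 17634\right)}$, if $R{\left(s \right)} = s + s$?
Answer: $- \frac{1}{39564962} \approx -2.5275 \cdot 10^{-8}$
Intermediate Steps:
$R{\left(s \right)} = 2 s$
$\frac{1}{R{\left(-96 \right)} + \left(19816 - 32297\right) \left(-14464 + 17634\right)} = \frac{1}{2 \left(-96\right) + \left(19816 - 32297\right) \left(-14464 + 17634\right)} = \frac{1}{-192 - 39564770} = \frac{1}{-39564962} = - \frac{1}{39564962}$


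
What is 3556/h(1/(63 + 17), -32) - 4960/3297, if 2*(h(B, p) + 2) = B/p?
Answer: -1226088800/689073 ≈ -1779.3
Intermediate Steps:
h(B, p) = -2 + B/(2*p) (h(B, p) = -2 + (B/p)/2 = -2 + B/(2*p))
3556/h(1/(63 + 17), -32) - 4960/3297 = 3556/(-2 + (1/2)/((63 + 17)*(-32))) - 4960/3297 = 3556/(-2 + (1/2)*(-1/32)/80) - 4960*1/3297 = 3556/(-2 + (1/2)*(1/80)*(-1/32)) - 4960/3297 = 3556/(-2 - 1/5120) - 4960/3297 = 3556/(-10241/5120) - 4960/3297 = 3556*(-5120/10241) - 4960/3297 = -2600960/1463 - 4960/3297 = -1226088800/689073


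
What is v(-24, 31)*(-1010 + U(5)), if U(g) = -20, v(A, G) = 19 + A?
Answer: 5150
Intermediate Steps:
v(-24, 31)*(-1010 + U(5)) = (19 - 24)*(-1010 - 20) = -5*(-1030) = 5150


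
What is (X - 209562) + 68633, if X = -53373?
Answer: -194302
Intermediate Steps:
(X - 209562) + 68633 = (-53373 - 209562) + 68633 = -262935 + 68633 = -194302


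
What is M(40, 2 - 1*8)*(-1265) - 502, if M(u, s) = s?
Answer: 7088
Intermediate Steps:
M(40, 2 - 1*8)*(-1265) - 502 = (2 - 1*8)*(-1265) - 502 = (2 - 8)*(-1265) - 502 = -6*(-1265) - 502 = 7590 - 502 = 7088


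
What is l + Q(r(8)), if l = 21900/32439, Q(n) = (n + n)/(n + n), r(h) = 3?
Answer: 18113/10813 ≈ 1.6751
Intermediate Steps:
Q(n) = 1 (Q(n) = (2*n)/((2*n)) = (2*n)*(1/(2*n)) = 1)
l = 7300/10813 (l = 21900*(1/32439) = 7300/10813 ≈ 0.67511)
l + Q(r(8)) = 7300/10813 + 1 = 18113/10813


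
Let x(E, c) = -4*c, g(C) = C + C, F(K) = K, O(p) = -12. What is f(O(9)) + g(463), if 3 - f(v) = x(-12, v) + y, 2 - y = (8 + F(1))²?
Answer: 960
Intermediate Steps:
g(C) = 2*C
y = -79 (y = 2 - (8 + 1)² = 2 - 1*9² = 2 - 1*81 = 2 - 81 = -79)
f(v) = 82 + 4*v (f(v) = 3 - (-4*v - 79) = 3 - (-79 - 4*v) = 3 + (79 + 4*v) = 82 + 4*v)
f(O(9)) + g(463) = (82 + 4*(-12)) + 2*463 = (82 - 48) + 926 = 34 + 926 = 960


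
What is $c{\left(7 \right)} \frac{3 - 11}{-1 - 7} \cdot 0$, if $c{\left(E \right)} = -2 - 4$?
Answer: $0$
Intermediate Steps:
$c{\left(E \right)} = -6$
$c{\left(7 \right)} \frac{3 - 11}{-1 - 7} \cdot 0 = - 6 \frac{3 - 11}{-1 - 7} \cdot 0 = - 6 \left(- \frac{8}{-8}\right) 0 = - 6 \left(\left(-8\right) \left(- \frac{1}{8}\right)\right) 0 = \left(-6\right) 1 \cdot 0 = \left(-6\right) 0 = 0$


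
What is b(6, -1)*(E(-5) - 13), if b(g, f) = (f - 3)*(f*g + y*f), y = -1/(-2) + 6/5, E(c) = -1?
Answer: -2156/5 ≈ -431.20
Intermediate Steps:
y = 17/10 (y = -1*(-½) + 6*(⅕) = ½ + 6/5 = 17/10 ≈ 1.7000)
b(g, f) = (-3 + f)*(17*f/10 + f*g) (b(g, f) = (f - 3)*(f*g + 17*f/10) = (-3 + f)*(17*f/10 + f*g))
b(6, -1)*(E(-5) - 13) = ((⅒)*(-1)*(-51 - 30*6 + 17*(-1) + 10*(-1)*6))*(-1 - 13) = ((⅒)*(-1)*(-51 - 180 - 17 - 60))*(-14) = ((⅒)*(-1)*(-308))*(-14) = (154/5)*(-14) = -2156/5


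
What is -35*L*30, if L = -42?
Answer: 44100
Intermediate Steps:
-35*L*30 = -35*(-42)*30 = 1470*30 = 44100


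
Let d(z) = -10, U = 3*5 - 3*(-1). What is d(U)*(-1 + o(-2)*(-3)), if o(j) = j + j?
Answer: -110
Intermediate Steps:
o(j) = 2*j
U = 18 (U = 15 + 3 = 18)
d(U)*(-1 + o(-2)*(-3)) = -10*(-1 + (2*(-2))*(-3)) = -10*(-1 - 4*(-3)) = -10*(-1 + 12) = -10*11 = -110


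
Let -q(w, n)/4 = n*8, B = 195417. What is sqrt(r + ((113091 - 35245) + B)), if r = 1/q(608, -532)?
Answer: sqrt(1237439797258)/2128 ≈ 522.75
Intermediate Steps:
q(w, n) = -32*n (q(w, n) = -4*n*8 = -32*n)
r = 1/17024 (r = 1/(-32*(-532)) = 1/17024 ≈ 5.8741e-5)
sqrt(r + ((113091 - 35245) + B)) = sqrt(1/17024 + ((113091 - 35245) + 195417)) = sqrt(1/17024 + (77846 + 195417)) = sqrt(1/17024 + 273263) = sqrt(4652029313/17024) = sqrt(1237439797258)/2128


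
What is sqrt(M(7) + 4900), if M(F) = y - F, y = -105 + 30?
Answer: sqrt(4818) ≈ 69.412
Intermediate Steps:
y = -75
M(F) = -75 - F
sqrt(M(7) + 4900) = sqrt((-75 - 1*7) + 4900) = sqrt((-75 - 7) + 4900) = sqrt(-82 + 4900) = sqrt(4818)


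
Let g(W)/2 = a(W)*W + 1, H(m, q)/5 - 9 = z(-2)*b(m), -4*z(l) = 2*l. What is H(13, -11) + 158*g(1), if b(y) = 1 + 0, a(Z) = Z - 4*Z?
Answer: -582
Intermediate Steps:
a(Z) = -3*Z
z(l) = -l/2
b(y) = 1
H(m, q) = 50 (H(m, q) = 45 + 5*(-½*(-2)*1) = 45 + 5*(1*1) = 45 + 5*1 = 45 + 5 = 50)
g(W) = 2 - 6*W² (g(W) = 2*((-3*W)*W + 1) = 2*(-3*W² + 1) = 2*(1 - 3*W²) = 2 - 6*W²)
H(13, -11) + 158*g(1) = 50 + 158*(2 - 6*1²) = 50 + 158*(2 - 6*1) = 50 + 158*(2 - 6) = 50 + 158*(-4) = 50 - 632 = -582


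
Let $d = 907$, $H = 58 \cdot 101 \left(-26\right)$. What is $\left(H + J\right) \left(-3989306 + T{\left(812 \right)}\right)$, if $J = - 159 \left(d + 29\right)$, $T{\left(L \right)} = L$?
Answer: $1201063175208$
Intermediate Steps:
$H = -152308$ ($H = 5858 \left(-26\right) = -152308$)
$J = -148824$ ($J = - 159 \left(907 + 29\right) = \left(-159\right) 936 = -148824$)
$\left(H + J\right) \left(-3989306 + T{\left(812 \right)}\right) = \left(-152308 - 148824\right) \left(-3989306 + 812\right) = \left(-301132\right) \left(-3988494\right) = 1201063175208$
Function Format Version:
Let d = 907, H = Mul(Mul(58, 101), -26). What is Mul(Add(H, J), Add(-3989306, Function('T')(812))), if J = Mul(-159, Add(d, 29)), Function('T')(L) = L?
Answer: 1201063175208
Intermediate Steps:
H = -152308 (H = Mul(5858, -26) = -152308)
J = -148824 (J = Mul(-159, Add(907, 29)) = Mul(-159, 936) = -148824)
Mul(Add(H, J), Add(-3989306, Function('T')(812))) = Mul(Add(-152308, -148824), Add(-3989306, 812)) = Mul(-301132, -3988494) = 1201063175208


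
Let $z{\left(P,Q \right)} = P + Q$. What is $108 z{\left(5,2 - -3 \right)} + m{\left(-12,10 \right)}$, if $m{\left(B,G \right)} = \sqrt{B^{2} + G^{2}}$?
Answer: $1080 + 2 \sqrt{61} \approx 1095.6$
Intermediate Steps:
$108 z{\left(5,2 - -3 \right)} + m{\left(-12,10 \right)} = 108 \left(5 + \left(2 - -3\right)\right) + \sqrt{\left(-12\right)^{2} + 10^{2}} = 108 \left(5 + \left(2 + 3\right)\right) + \sqrt{144 + 100} = 108 \left(5 + 5\right) + \sqrt{244} = 108 \cdot 10 + 2 \sqrt{61} = 1080 + 2 \sqrt{61}$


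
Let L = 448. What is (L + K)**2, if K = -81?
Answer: 134689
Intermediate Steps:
(L + K)**2 = (448 - 81)**2 = 367**2 = 134689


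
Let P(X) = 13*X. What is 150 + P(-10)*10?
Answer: -1150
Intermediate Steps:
150 + P(-10)*10 = 150 + (13*(-10))*10 = 150 - 130*10 = 150 - 1300 = -1150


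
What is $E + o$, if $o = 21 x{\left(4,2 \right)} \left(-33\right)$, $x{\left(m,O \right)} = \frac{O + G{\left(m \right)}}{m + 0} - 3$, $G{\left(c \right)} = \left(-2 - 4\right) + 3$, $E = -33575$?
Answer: $- \frac{125291}{4} \approx -31323.0$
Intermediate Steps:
$G{\left(c \right)} = -3$ ($G{\left(c \right)} = -6 + 3 = -3$)
$x{\left(m,O \right)} = -3 + \frac{-3 + O}{m}$ ($x{\left(m,O \right)} = \frac{O - 3}{m + 0} - 3 = \frac{-3 + O}{m} - 3 = -3 + \frac{-3 + O}{m}$)
$o = \frac{9009}{4}$ ($o = 21 \frac{-3 + 2 - 12}{4} \left(-33\right) = 21 \cdot \frac{1}{4} \left(-13\right) \left(-33\right) = 21 \left(- \frac{13}{4}\right) \left(-33\right) = \left(- \frac{273}{4}\right) \left(-33\right) = \frac{9009}{4} \approx 2252.3$)
$E + o = -33575 + \frac{9009}{4} = - \frac{125291}{4}$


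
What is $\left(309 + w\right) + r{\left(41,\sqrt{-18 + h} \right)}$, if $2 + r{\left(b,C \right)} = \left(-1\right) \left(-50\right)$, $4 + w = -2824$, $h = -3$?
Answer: $-2471$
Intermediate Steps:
$w = -2828$ ($w = -4 - 2824 = -2828$)
$r{\left(b,C \right)} = 48$ ($r{\left(b,C \right)} = -2 - -50 = -2 + 50 = 48$)
$\left(309 + w\right) + r{\left(41,\sqrt{-18 + h} \right)} = \left(309 - 2828\right) + 48 = -2519 + 48 = -2471$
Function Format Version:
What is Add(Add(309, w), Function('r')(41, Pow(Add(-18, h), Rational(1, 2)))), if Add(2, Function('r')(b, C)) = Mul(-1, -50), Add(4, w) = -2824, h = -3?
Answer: -2471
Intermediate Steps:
w = -2828 (w = Add(-4, -2824) = -2828)
Function('r')(b, C) = 48 (Function('r')(b, C) = Add(-2, Mul(-1, -50)) = Add(-2, 50) = 48)
Add(Add(309, w), Function('r')(41, Pow(Add(-18, h), Rational(1, 2)))) = Add(Add(309, -2828), 48) = Add(-2519, 48) = -2471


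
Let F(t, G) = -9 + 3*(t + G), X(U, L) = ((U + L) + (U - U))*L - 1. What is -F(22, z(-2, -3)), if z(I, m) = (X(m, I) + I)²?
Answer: -204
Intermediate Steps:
X(U, L) = -1 + L*(L + U) (X(U, L) = ((L + U) + 0)*L - 1 = (L + U)*L - 1 = L*(L + U) - 1 = -1 + L*(L + U))
z(I, m) = (-1 + I + I² + I*m)² (z(I, m) = ((-1 + I² + I*m) + I)² = (-1 + I + I² + I*m)²)
F(t, G) = -9 + 3*G + 3*t (F(t, G) = -9 + 3*(G + t) = -9 + (3*G + 3*t) = -9 + 3*G + 3*t)
-F(22, z(-2, -3)) = -(-9 + 3*(-1 - 2 + (-2)² - 2*(-3))² + 3*22) = -(-9 + 3*(-1 - 2 + 4 + 6)² + 66) = -(-9 + 3*7² + 66) = -(-9 + 3*49 + 66) = -(-9 + 147 + 66) = -1*204 = -204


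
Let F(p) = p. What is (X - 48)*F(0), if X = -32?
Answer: 0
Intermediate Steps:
(X - 48)*F(0) = (-32 - 48)*0 = -80*0 = 0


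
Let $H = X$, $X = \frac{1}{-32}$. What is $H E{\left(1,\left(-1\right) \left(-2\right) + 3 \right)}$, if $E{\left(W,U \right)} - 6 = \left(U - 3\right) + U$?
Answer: $- \frac{13}{32} \approx -0.40625$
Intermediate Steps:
$E{\left(W,U \right)} = 3 + 2 U$ ($E{\left(W,U \right)} = 6 + \left(\left(U - 3\right) + U\right) = 6 + \left(\left(-3 + U\right) + U\right) = 6 + \left(-3 + 2 U\right) = 3 + 2 U$)
$X = - \frac{1}{32} \approx -0.03125$
$H = - \frac{1}{32} \approx -0.03125$
$H E{\left(1,\left(-1\right) \left(-2\right) + 3 \right)} = - \frac{3 + 2 \left(\left(-1\right) \left(-2\right) + 3\right)}{32} = - \frac{3 + 2 \left(2 + 3\right)}{32} = - \frac{3 + 2 \cdot 5}{32} = - \frac{3 + 10}{32} = \left(- \frac{1}{32}\right) 13 = - \frac{13}{32}$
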